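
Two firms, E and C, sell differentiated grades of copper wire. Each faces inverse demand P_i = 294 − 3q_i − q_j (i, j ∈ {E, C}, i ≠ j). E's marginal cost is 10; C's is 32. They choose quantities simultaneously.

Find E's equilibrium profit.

5092.32

Firm E's profit: π = q_E(294 − 3q_E − q_C) − 10q_E.
∂π/∂q_E = 284 − 6q_E − q_C = 0 ⇒ q_E = 142/3 − (1/6)q_C.
Similarly q_C = 131/3 − (1/6)q_E.
Plugging q_C into E's best response: q_E = 142/3 − (1/6)(131/3 − (1/6)q_E) ⇒ (35/36)q_E = 721/18, so q_E = 41.2.
Then q_C = 131/3 − (1/6)·41.2 = 36.8.
P_E = 294 − 3·41.2 − 36.8 = 133.6.
Profit = (133.6 − 10)·41.2 = 5092.32.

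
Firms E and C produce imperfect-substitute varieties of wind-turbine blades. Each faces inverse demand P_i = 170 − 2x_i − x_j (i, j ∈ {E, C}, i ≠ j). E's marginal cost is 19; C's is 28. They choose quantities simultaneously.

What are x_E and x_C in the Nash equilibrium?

30.8, 27.8

Firm E's profit: π = x_E(170 − 2x_E − x_C) − 19x_E.
∂π/∂x_E = 151 − 4x_E − x_C = 0 ⇒ x_E = 37.75 − 0.25x_C.
Similarly x_C = 35.5 − 0.25x_E.
Solving the two reaction functions simultaneously: (1 − (−0.25)(−0.25))x_E = 37.75 − 0.25·35.5, so 0.9375x_E = 28.875 and x_E = 30.8.
Then x_C = 35.5 − 0.25·30.8 = 27.8.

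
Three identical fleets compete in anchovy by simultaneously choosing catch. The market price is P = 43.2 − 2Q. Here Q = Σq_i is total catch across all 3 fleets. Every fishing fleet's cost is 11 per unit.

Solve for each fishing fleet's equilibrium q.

A representative fishing fleet's profit is π_i = q_i(43.2 − 2Q) − 11q_i, with Q = q_i + Σ_{j≠i} q_j.
First-order condition: 32.2 − 4q_i − 2Σ_{j≠i} q_j = 0.
Imposing symmetry (q_j = q for all j) turns Σ_{j≠i} q_j into 2q, so 32.2 = 8q and q = 4.025.

4.025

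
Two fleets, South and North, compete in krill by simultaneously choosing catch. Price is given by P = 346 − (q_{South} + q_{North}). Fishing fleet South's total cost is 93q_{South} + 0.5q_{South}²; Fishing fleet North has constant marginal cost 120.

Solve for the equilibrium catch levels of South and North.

Fishing fleet South's profit: π = q_{South}(346 − (q_{South} + q_{North})) − 93q_{South} − 0.5q_{South}².
∂π/∂q_{South} = 253 − 3q_{South} − q_{North} = 0, so q_{South} = 253/3 − (1/3)q_{North}.
For North: ∂π/∂q_{North} = 226 − 2q_{North} − q_{South} = 0 ⇒ q_{North} = 113 − 0.5q_{South}.
Plugging q_{North} into South's best response: q_{South} = 253/3 − (1/3)(113 − 0.5q_{South}) ⇒ (5/6)q_{South} = 140/3, so q_{South} = 56.
Then q_{North} = 113 − 0.5·56 = 85.

56, 85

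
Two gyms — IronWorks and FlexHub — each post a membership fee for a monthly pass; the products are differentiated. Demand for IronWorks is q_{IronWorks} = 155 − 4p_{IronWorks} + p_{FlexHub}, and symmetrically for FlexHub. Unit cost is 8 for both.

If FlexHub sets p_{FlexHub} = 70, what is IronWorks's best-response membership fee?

32.125

IronWorks's profit: π = (p_{IronWorks} − 8)(155 − 4p_{IronWorks} + p_{FlexHub}).
∂π/∂p_{IronWorks} = 187 − 8p_{IronWorks} + p_{FlexHub} = 0 ⇒ p_{IronWorks} = 23.375 + 0.125p_{FlexHub}.
At p_{FlexHub} = 70: p_{IronWorks} = 23.375 + 0.125·70 = 32.125.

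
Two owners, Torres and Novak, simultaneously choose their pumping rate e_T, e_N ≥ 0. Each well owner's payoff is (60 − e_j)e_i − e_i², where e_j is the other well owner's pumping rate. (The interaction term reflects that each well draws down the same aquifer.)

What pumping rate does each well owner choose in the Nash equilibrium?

20

Torres's payoff is (60 − e_N)e_T − e_T².
∂π/∂e_T = 60 − e_N − 2e_T = 0, so e_T = 30 − 0.5e_N.
By symmetry e_N = e_T; substituting into the reaction function, 1.5e_T = 30 and e_T = 20.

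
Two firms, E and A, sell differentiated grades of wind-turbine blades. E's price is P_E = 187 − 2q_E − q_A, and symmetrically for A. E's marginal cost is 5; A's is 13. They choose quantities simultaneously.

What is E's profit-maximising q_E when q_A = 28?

Firm E's profit: π = q_E(187 − 2q_E − q_A) − 5q_E.
∂π/∂q_E = 182 − 4q_E − q_A = 0 ⇒ q_E = 45.5 − 0.25q_A.
At q_A = 28: q_E = 45.5 − 0.25·28 = 38.5.

38.5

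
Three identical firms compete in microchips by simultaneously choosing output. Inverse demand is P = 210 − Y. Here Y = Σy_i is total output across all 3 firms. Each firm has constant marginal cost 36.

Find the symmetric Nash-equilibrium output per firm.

A representative firm's profit is π_i = y_i(210 − Y) − 36y_i, with Y = y_i + Σ_{j≠i} y_j.
First-order condition: 174 − 2y_i − Σ_{j≠i} y_j = 0.
With identical firms, set every y_j = y: then 174 − 2y − 2y = 0, i.e. y = 174/4 = 43.5.

43.5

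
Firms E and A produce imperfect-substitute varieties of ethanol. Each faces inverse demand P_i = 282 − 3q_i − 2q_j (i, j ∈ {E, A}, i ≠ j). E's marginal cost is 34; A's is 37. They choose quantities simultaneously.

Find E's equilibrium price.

127.5625

Firm E's profit: π = q_E(282 − 3q_E − 2q_A) − 34q_E.
∂π/∂q_E = 248 − 6q_E − 2q_A = 0 ⇒ q_E = 124/3 − (1/3)q_A.
Similarly q_A = 245/6 − (1/3)q_E.
Substituting the second reaction function into the first: q_E = 124/3 − (1/3)(245/6 − (1/3)q_E), which gives (8/9)q_E = 499/18 ⇒ q_E = 31.1875.
Then q_A = 245/6 − (1/3)·31.1875 = 30.4375.
P_E = 282 − 3·31.1875 − 2·30.4375 = 127.5625.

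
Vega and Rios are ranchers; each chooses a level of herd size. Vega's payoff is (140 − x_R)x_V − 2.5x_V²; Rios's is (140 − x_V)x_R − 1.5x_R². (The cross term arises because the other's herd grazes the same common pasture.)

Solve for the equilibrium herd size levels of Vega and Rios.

20, 40

Expanding Vega's payoff: 140x_V − x_Rx_V − 2.5x_V².
∂π/∂x_V = 140 − x_R − 5x_V = 0, so x_V = 28 − 0.2x_R.
Likewise for Rios: x_R = 140/3 − (1/3)x_V.
Substituting the second reaction function into the first: x_V = 28 − 0.2(140/3 − (1/3)x_V), which gives (14/15)x_V = 56/3 ⇒ x_V = 20.
Then x_R = 140/3 − (1/3)·20 = 40.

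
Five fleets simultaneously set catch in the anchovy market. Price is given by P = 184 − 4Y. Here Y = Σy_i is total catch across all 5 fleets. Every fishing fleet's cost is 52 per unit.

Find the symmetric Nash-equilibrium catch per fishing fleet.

5.5

A representative fishing fleet's profit is π_i = y_i(184 − 4Y) − 52y_i, with Y = y_i + Σ_{j≠i} y_j.
First-order condition: 132 − 8y_i − 4Σ_{j≠i} y_j = 0.
In a symmetric equilibrium every fishing fleet chooses the same y, so Σ_{j≠i} y_j = 4y. The condition becomes 132 − 24y = 0, giving y = 132/24 = 5.5.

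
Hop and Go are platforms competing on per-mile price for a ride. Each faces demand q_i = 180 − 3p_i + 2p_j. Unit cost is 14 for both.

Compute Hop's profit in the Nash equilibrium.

5166.75

Hop's profit: π = (p_{Hop} − 14)(180 − 3p_{Hop} + 2p_{Go}).
∂π/∂p_{Hop} = 222 − 6p_{Hop} + 2p_{Go} = 0 ⇒ p_{Hop} = 37 + (1/3)p_{Go}.
By symmetry p_{Go} = p_{Hop}; substituting into the reaction function, (2/3)p_{Hop} = 37 and p_{Hop} = 55.5.
q_{Hop} = 180 − 3·55.5 + 2·55.5 = 124.5.
Profit = (55.5 − 14)·124.5 = 5166.75.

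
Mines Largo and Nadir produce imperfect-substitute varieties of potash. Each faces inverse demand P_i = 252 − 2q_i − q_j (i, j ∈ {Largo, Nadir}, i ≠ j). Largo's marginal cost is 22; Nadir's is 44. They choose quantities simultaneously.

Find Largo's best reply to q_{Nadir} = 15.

53.75

Mine Largo's profit: π = q_{Largo}(252 − 2q_{Largo} − q_{Nadir}) − 22q_{Largo}.
∂π/∂q_{Largo} = 230 − 4q_{Largo} − q_{Nadir} = 0 ⇒ q_{Largo} = 57.5 − 0.25q_{Nadir}.
At q_{Nadir} = 15: q_{Largo} = 57.5 − 0.25·15 = 53.75.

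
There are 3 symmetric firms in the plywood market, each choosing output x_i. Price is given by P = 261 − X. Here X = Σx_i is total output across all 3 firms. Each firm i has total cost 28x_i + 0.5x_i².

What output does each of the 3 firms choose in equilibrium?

46.6

A representative firm's profit is π_i = x_i(261 − X) − 28x_i − 0.5x_i², with X = x_i + Σ_{j≠i} x_j.
First-order condition: 233 − 3x_i − Σ_{j≠i} x_j = 0.
In a symmetric equilibrium every firm chooses the same x, so Σ_{j≠i} x_j = 2x. The condition becomes 233 − 5x = 0, giving x = 233/5 = 46.6.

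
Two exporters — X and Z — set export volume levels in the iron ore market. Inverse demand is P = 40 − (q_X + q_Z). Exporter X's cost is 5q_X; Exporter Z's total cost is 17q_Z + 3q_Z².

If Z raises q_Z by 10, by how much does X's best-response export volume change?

Exporter X's profit: π = q_X(40 − (q_X + q_Z)) − 5q_X.
∂π/∂q_X = 35 − 2q_X − q_Z = 0, so q_X = 17.5 − 0.5q_Z.
The reaction-function slope is −0.5, so a 10-unit rise in q_Z moves q_X by −0.5 × 10 = −5. X's best response falls — the actions are strategic substitutes.

-5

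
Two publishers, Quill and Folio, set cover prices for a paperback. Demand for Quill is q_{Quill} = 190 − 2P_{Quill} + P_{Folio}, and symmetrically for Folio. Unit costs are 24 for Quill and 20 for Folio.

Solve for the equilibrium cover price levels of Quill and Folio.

78.8, 77.2

Quill's profit: π = (P_{Quill} − 24)(190 − 2P_{Quill} + P_{Folio}).
∂π/∂P_{Quill} = 238 − 4P_{Quill} + P_{Folio} = 0 ⇒ P_{Quill} = 59.5 + 0.25P_{Folio}.
Similarly P_{Folio} = 57.5 + 0.25P_{Quill}.
Substituting the second reaction function into the first: P_{Quill} = 59.5 + 0.25(57.5 + 0.25P_{Quill}), which gives 0.9375P_{Quill} = 73.875 ⇒ P_{Quill} = 78.8.
Then P_{Folio} = 57.5 + 0.25·78.8 = 77.2.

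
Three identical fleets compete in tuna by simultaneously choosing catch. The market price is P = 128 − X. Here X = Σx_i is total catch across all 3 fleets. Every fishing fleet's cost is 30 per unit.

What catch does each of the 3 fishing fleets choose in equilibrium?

24.5

A representative fishing fleet's profit is π_i = x_i(128 − X) − 30x_i, with X = x_i + Σ_{j≠i} x_j.
First-order condition: 98 − 2x_i − Σ_{j≠i} x_j = 0.
In a symmetric equilibrium every fishing fleet chooses the same x, so Σ_{j≠i} x_j = 2x. The condition becomes 98 − 4x = 0, giving x = 98/4 = 24.5.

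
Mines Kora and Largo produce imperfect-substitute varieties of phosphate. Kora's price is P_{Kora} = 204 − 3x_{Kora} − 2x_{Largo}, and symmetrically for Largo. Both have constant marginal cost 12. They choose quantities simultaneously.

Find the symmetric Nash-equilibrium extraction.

24

Mine Kora's profit: π = x_{Kora}(204 − 3x_{Kora} − 2x_{Largo}) − 12x_{Kora}.
∂π/∂x_{Kora} = 192 − 6x_{Kora} − 2x_{Largo} = 0 ⇒ x_{Kora} = 32 − (1/3)x_{Largo}.
Setting x_{Kora} = x_{Largo} in the reaction function: x_{Kora} = 32 − (1/3)x_{Kora}, so x_{Kora} = 32 / (4/3) = 24.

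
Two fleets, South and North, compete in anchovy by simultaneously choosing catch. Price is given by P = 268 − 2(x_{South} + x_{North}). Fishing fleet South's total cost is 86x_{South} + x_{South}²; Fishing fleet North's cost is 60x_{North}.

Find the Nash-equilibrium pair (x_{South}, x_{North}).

15.6, 44.2

Fishing fleet South's profit: π = x_{South}(268 − 2(x_{South} + x_{North})) − 86x_{South} − x_{South}².
∂π/∂x_{South} = 182 − 6x_{South} − 2x_{North} = 0, so x_{South} = 91/3 − (1/3)x_{North}.
For North: ∂π/∂x_{North} = 208 − 4x_{North} − 2x_{South} = 0 ⇒ x_{North} = 52 − 0.5x_{South}.
Solving the two reaction functions simultaneously: (1 − (−1/3)(−0.5))x_{South} = 91/3 − (1/3)·52, so (5/6)x_{South} = 13 and x_{South} = 15.6.
Then x_{North} = 52 − 0.5·15.6 = 44.2.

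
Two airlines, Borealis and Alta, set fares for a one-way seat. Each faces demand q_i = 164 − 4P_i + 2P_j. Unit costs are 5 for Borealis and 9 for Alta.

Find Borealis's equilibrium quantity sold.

Borealis's profit: π = (P_{Borealis} − 5)(164 − 4P_{Borealis} + 2P_{Alta}).
∂π/∂P_{Borealis} = 184 − 8P_{Borealis} + 2P_{Alta} = 0 ⇒ P_{Borealis} = 23 + 0.25P_{Alta}.
Similarly P_{Alta} = 25 + 0.25P_{Borealis}.
Substituting the second reaction function into the first: P_{Borealis} = 23 + 0.25(25 + 0.25P_{Borealis}), which gives 0.9375P_{Borealis} = 29.25 ⇒ P_{Borealis} = 31.2.
Then P_{Alta} = 25 + 0.25·31.2 = 32.8.
q_{Borealis} = 164 − 4·31.2 + 2·32.8 = 104.8.

104.8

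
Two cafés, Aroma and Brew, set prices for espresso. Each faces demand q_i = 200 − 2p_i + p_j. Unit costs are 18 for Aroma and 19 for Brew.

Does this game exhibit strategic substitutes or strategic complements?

Aroma's profit: π = (p_{Aroma} − 18)(200 − 2p_{Aroma} + p_{Brew}).
∂π/∂p_{Aroma} = 236 − 4p_{Aroma} + p_{Brew} = 0 ⇒ p_{Aroma} = 59 + 0.25p_{Brew}.
The best-response slope dp_{Aroma}/dp_{Brew} = 0.25 > 0: the reaction function is upward-sloping, so the choices are strategic complements.

strategic complements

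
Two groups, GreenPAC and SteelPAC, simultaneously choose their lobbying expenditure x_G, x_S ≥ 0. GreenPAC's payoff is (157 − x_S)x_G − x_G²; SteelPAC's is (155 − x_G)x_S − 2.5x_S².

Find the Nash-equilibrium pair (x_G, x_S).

Expanding GreenPAC's payoff: 157x_G − x_Sx_G − x_G².
∂π/∂x_G = 157 − x_S − 2x_G = 0, so x_G = 78.5 − 0.5x_S.
Likewise for SteelPAC: x_S = 31 − 0.2x_G.
Plugging x_S into GreenPAC's best response: x_G = 78.5 − 0.5(31 − 0.2x_G) ⇒ 0.9x_G = 63, so x_G = 70.
Then x_S = 31 − 0.2·70 = 17.

70, 17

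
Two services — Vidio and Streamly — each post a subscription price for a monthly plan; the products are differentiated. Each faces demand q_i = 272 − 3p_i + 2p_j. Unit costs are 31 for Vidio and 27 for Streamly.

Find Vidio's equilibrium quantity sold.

Vidio's profit: π = (p_{Vidio} − 31)(272 − 3p_{Vidio} + 2p_{Streamly}).
∂π/∂p_{Vidio} = 365 − 6p_{Vidio} + 2p_{Streamly} = 0 ⇒ p_{Vidio} = 365/6 + (1/3)p_{Streamly}.
Similarly p_{Streamly} = 353/6 + (1/3)p_{Vidio}.
Substituting the second reaction function into the first: p_{Vidio} = 365/6 + (1/3)(353/6 + (1/3)p_{Vidio}), which gives (8/9)p_{Vidio} = 724/9 ⇒ p_{Vidio} = 90.5.
Then p_{Streamly} = 353/6 + (1/3)·90.5 = 89.
q_{Vidio} = 272 − 3·90.5 + 2·89 = 178.5.

178.5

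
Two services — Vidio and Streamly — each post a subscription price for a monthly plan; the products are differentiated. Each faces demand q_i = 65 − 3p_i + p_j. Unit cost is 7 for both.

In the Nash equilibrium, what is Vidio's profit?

Vidio's profit: π = (p_{Vidio} − 7)(65 − 3p_{Vidio} + p_{Streamly}).
∂π/∂p_{Vidio} = 86 − 6p_{Vidio} + p_{Streamly} = 0 ⇒ p_{Vidio} = 43/3 + (1/6)p_{Streamly}.
The game is symmetric, so in equilibrium p_{Streamly} = p_{Vidio}: the reaction function gives (5/6)p_{Vidio} = 43/3, hence p_{Vidio} = 17.2.
q_{Vidio} = 65 − 3·17.2 + 17.2 = 30.6.
Profit = (17.2 − 7)·30.6 = 312.12.

312.12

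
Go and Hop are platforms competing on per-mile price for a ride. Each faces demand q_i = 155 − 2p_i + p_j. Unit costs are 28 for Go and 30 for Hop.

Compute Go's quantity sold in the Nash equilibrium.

85.2

Go's profit: π = (p_{Go} − 28)(155 − 2p_{Go} + p_{Hop}).
∂π/∂p_{Go} = 211 − 4p_{Go} + p_{Hop} = 0 ⇒ p_{Go} = 52.75 + 0.25p_{Hop}.
Similarly p_{Hop} = 53.75 + 0.25p_{Go}.
Solving the two reaction functions simultaneously: (1 − (0.25)(0.25))p_{Go} = 52.75 + 0.25·53.75, so 0.9375p_{Go} = 66.1875 and p_{Go} = 70.6.
Then p_{Hop} = 53.75 + 0.25·70.6 = 71.4.
q_{Go} = 155 − 2·70.6 + 71.4 = 85.2.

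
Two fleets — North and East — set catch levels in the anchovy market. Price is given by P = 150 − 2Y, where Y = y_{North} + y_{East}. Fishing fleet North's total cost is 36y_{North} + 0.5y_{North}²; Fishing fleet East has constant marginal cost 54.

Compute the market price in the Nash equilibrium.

85.5

Fishing fleet North's profit: π = y_{North}(150 − 2(y_{North} + y_{East})) − 36y_{North} − 0.5y_{North}².
∂π/∂y_{North} = 114 − 5y_{North} − 2y_{East} = 0, so y_{North} = 22.8 − 0.4y_{East}.
For East: ∂π/∂y_{East} = 96 − 4y_{East} − 2y_{North} = 0 ⇒ y_{East} = 24 − 0.5y_{North}.
Solving the two reaction functions simultaneously: (1 − (−0.4)(−0.5))y_{North} = 22.8 − 0.4·24, so 0.8y_{North} = 13.2 and y_{North} = 16.5.
Then y_{East} = 24 − 0.5·16.5 = 15.75.
Equilibrium price: P = 150 − 2·32.25 = 85.5.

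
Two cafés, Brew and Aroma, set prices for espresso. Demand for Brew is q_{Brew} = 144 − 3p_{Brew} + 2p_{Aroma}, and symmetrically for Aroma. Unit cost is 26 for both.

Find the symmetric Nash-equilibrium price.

Brew's profit: π = (p_{Brew} − 26)(144 − 3p_{Brew} + 2p_{Aroma}).
∂π/∂p_{Brew} = 222 − 6p_{Brew} + 2p_{Aroma} = 0 ⇒ p_{Brew} = 37 + (1/3)p_{Aroma}.
The game is symmetric, so in equilibrium p_{Aroma} = p_{Brew}: the reaction function gives (2/3)p_{Brew} = 37, hence p_{Brew} = 55.5.

55.5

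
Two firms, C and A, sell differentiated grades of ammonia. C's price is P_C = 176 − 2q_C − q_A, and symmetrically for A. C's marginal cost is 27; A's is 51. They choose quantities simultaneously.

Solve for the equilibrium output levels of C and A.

31.4, 23.4

Firm C's profit: π = q_C(176 − 2q_C − q_A) − 27q_C.
∂π/∂q_C = 149 − 4q_C − q_A = 0 ⇒ q_C = 37.25 − 0.25q_A.
Similarly q_A = 31.25 − 0.25q_C.
Plugging q_A into C's best response: q_C = 37.25 − 0.25(31.25 − 0.25q_C) ⇒ 0.9375q_C = 29.4375, so q_C = 31.4.
Then q_A = 31.25 − 0.25·31.4 = 23.4.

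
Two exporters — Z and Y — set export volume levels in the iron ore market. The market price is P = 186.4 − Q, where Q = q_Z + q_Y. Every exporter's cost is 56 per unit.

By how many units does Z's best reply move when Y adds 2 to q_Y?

Exporter Z's profit: π = q_Z(186.4 − (q_Z + q_Y)) − 56q_Z.
∂π/∂q_Z = 130.4 − 2q_Z − q_Y = 0, so q_Z = 65.2 − 0.5q_Y.
The reaction-function slope is −0.5, so a 2-unit rise in q_Y moves q_Z by −0.5 × 2 = −1. Z's best response falls — the actions are strategic substitutes.

-1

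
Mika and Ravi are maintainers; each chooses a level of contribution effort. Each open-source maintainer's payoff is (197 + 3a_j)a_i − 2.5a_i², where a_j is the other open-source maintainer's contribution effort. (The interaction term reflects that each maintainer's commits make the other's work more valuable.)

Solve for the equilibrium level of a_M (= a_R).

98.5

Mika's payoff is (197 + 3a_R)a_M − 2.5a_M².
∂π/∂a_M = 197 + 3a_R − 5a_M = 0, so a_M = 39.4 + 0.6a_R.
By symmetry a_R = a_M; substituting into the reaction function, 0.4a_M = 39.4 and a_M = 98.5.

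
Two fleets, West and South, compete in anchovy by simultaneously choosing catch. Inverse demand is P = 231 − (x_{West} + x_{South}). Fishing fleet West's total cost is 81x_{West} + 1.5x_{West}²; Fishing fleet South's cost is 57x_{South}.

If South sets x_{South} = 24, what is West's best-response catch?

25.2

Fishing fleet West's profit: π = x_{West}(231 − (x_{West} + x_{South})) − 81x_{West} − 1.5x_{West}².
∂π/∂x_{West} = 150 − 5x_{West} − x_{South} = 0, so x_{West} = 30 − 0.2x_{South}.
At x_{South} = 24: x_{West} = 30 − 0.2·24 = 25.2.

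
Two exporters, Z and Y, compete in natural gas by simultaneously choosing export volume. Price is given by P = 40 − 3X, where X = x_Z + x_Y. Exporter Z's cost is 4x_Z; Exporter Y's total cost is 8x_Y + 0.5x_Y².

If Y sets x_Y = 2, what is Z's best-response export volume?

5

Exporter Z's profit: π = x_Z(40 − 3(x_Z + x_Y)) − 4x_Z.
∂π/∂x_Z = 36 − 6x_Z − 3x_Y = 0, so x_Z = 6 − 0.5x_Y.
At x_Y = 2: x_Z = 6 − 0.5·2 = 5.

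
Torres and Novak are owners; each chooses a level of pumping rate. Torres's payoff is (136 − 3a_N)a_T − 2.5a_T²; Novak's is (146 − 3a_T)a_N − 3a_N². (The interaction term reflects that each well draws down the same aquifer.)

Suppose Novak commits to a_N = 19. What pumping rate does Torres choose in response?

15.8

Expanding Torres's payoff: 136a_T − 3a_Na_T − 2.5a_T².
∂π/∂a_T = 136 − 3a_N − 5a_T = 0, so a_T = 27.2 − 0.6a_N.
At a_N = 19: a_T = 27.2 − 0.6·19 = 15.8.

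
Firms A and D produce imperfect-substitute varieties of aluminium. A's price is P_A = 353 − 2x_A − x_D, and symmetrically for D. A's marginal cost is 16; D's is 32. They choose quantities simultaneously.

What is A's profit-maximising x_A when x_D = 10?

Firm A's profit: π = x_A(353 − 2x_A − x_D) − 16x_A.
∂π/∂x_A = 337 − 4x_A − x_D = 0 ⇒ x_A = 84.25 − 0.25x_D.
At x_D = 10: x_A = 84.25 − 0.25·10 = 81.75.

81.75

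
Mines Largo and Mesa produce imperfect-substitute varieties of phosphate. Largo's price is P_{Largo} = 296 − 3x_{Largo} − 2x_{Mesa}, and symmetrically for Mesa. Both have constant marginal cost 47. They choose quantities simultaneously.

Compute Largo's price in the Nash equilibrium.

140.375

Mine Largo's profit: π = x_{Largo}(296 − 3x_{Largo} − 2x_{Mesa}) − 47x_{Largo}.
∂π/∂x_{Largo} = 249 − 6x_{Largo} − 2x_{Mesa} = 0 ⇒ x_{Largo} = 41.5 − (1/3)x_{Mesa}.
By symmetry x_{Mesa} = x_{Largo}; substituting into the reaction function, (4/3)x_{Largo} = 41.5 and x_{Largo} = 31.125.
P_{Largo} = 296 − 3·31.125 − 2·31.125 = 140.375.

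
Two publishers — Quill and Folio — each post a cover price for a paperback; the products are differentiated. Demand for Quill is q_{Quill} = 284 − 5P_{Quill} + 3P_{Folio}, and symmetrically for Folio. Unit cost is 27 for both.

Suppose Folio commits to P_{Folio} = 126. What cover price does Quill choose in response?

Quill's profit: π = (P_{Quill} − 27)(284 − 5P_{Quill} + 3P_{Folio}).
∂π/∂P_{Quill} = 419 − 10P_{Quill} + 3P_{Folio} = 0 ⇒ P_{Quill} = 41.9 + 0.3P_{Folio}.
At P_{Folio} = 126: P_{Quill} = 41.9 + 0.3·126 = 79.7.

79.7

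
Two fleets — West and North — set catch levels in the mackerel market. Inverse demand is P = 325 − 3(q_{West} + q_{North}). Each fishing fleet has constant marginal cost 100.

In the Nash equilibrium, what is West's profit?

Fishing fleet West's profit: π = q_{West}(325 − 3(q_{West} + q_{North})) − 100q_{West}.
∂π/∂q_{West} = 225 − 6q_{West} − 3q_{North} = 0, so q_{West} = 37.5 − 0.5q_{North}.
The game is symmetric, so in equilibrium q_{North} = q_{West}: the reaction function gives 1.5q_{West} = 37.5, hence q_{West} = 25.
Price P = 325 − 3·50 = 175.
West's profit: (175 − 100)·25 = 1875.

1875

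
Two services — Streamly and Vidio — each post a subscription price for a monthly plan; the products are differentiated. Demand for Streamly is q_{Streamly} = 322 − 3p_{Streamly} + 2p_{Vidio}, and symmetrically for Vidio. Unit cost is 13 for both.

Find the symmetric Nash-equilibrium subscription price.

90.25

Streamly's profit: π = (p_{Streamly} − 13)(322 − 3p_{Streamly} + 2p_{Vidio}).
∂π/∂p_{Streamly} = 361 − 6p_{Streamly} + 2p_{Vidio} = 0 ⇒ p_{Streamly} = 361/6 + (1/3)p_{Vidio}.
By symmetry p_{Vidio} = p_{Streamly}; substituting into the reaction function, (2/3)p_{Streamly} = 361/6 and p_{Streamly} = 90.25.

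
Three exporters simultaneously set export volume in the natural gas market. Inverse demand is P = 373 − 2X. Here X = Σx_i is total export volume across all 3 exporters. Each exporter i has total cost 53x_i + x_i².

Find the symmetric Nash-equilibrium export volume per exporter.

A representative exporter's profit is π_i = x_i(373 − 2X) − 53x_i − x_i², with X = x_i + Σ_{j≠i} x_j.
First-order condition: 320 − 6x_i − 2Σ_{j≠i} x_j = 0.
Imposing symmetry (x_j = x for all j) turns Σ_{j≠i} x_j into 2x, so 320 = 10x and x = 32.

32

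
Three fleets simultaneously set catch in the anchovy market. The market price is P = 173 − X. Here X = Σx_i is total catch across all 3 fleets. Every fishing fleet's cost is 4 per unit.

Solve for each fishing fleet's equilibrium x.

A representative fishing fleet's profit is π_i = x_i(173 − X) − 4x_i, with X = x_i + Σ_{j≠i} x_j.
First-order condition: 169 − 2x_i − Σ_{j≠i} x_j = 0.
Imposing symmetry (x_j = x for all j) turns Σ_{j≠i} x_j into 2x, so 169 = 4x and x = 42.25.

42.25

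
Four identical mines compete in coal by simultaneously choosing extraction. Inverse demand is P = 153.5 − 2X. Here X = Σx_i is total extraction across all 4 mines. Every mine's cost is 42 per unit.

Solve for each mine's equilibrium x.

11.15

A representative mine's profit is π_i = x_i(153.5 − 2X) − 42x_i, with X = x_i + Σ_{j≠i} x_j.
First-order condition: 111.5 − 4x_i − 2Σ_{j≠i} x_j = 0.
In a symmetric equilibrium every mine chooses the same x, so Σ_{j≠i} x_j = 3x. The condition becomes 111.5 − 10x = 0, giving x = 111.5/10 = 11.15.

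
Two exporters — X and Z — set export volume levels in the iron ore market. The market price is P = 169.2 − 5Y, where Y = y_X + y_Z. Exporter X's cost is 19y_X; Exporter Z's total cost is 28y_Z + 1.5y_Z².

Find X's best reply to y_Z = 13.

8.52

Exporter X's profit: π = y_X(169.2 − 5(y_X + y_Z)) − 19y_X.
∂π/∂y_X = 150.2 − 10y_X − 5y_Z = 0, so y_X = 15.02 − 0.5y_Z.
At y_Z = 13: y_X = 15.02 − 0.5·13 = 8.52.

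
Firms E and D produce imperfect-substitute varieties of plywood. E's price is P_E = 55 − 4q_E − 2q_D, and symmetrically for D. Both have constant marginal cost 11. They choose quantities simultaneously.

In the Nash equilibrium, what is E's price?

Firm E's profit: π = q_E(55 − 4q_E − 2q_D) − 11q_E.
∂π/∂q_E = 44 − 8q_E − 2q_D = 0 ⇒ q_E = 5.5 − 0.25q_D.
By symmetry q_D = q_E; substituting into the reaction function, 1.25q_E = 5.5 and q_E = 4.4.
P_E = 55 − 4·4.4 − 2·4.4 = 28.6.

28.6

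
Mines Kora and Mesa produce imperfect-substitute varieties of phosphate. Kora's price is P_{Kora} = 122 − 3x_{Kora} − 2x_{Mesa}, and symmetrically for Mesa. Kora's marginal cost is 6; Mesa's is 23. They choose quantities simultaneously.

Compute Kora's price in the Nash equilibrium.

52.6875

Mine Kora's profit: π = x_{Kora}(122 − 3x_{Kora} − 2x_{Mesa}) − 6x_{Kora}.
∂π/∂x_{Kora} = 116 − 6x_{Kora} − 2x_{Mesa} = 0 ⇒ x_{Kora} = 58/3 − (1/3)x_{Mesa}.
Similarly x_{Mesa} = 16.5 − (1/3)x_{Kora}.
Plugging x_{Mesa} into Kora's best response: x_{Kora} = 58/3 − (1/3)(16.5 − (1/3)x_{Kora}) ⇒ (8/9)x_{Kora} = 83/6, so x_{Kora} = 15.5625.
Then x_{Mesa} = 16.5 − (1/3)·15.5625 = 11.3125.
P_{Kora} = 122 − 3·15.5625 − 2·11.3125 = 52.6875.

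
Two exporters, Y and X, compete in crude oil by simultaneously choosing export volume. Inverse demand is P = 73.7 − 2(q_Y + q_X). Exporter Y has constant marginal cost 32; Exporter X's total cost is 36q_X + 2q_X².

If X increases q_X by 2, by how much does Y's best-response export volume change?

Exporter Y's profit: π = q_Y(73.7 − 2(q_Y + q_X)) − 32q_Y.
∂π/∂q_Y = 41.7 − 4q_Y − 2q_X = 0, so q_Y = 10.425 − 0.5q_X.
The reaction-function slope is −0.5, so a 2-unit rise in q_X moves q_Y by −0.5 × 2 = −1. Y's best response falls — the actions are strategic substitutes.

-1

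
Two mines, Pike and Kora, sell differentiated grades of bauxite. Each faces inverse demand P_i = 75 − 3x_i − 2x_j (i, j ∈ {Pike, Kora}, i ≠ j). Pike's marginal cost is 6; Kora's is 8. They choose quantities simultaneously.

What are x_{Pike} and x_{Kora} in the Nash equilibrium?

Mine Pike's profit: π = x_{Pike}(75 − 3x_{Pike} − 2x_{Kora}) − 6x_{Pike}.
∂π/∂x_{Pike} = 69 − 6x_{Pike} − 2x_{Kora} = 0 ⇒ x_{Pike} = 11.5 − (1/3)x_{Kora}.
Similarly x_{Kora} = 67/6 − (1/3)x_{Pike}.
Plugging x_{Kora} into Pike's best response: x_{Pike} = 11.5 − (1/3)(67/6 − (1/3)x_{Pike}) ⇒ (8/9)x_{Pike} = 70/9, so x_{Pike} = 8.75.
Then x_{Kora} = 67/6 − (1/3)·8.75 = 8.25.

8.75, 8.25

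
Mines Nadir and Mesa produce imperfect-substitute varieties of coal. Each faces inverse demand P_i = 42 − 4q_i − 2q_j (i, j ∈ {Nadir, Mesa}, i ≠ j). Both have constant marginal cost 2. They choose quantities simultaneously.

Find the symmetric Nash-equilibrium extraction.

4

Mine Nadir's profit: π = q_{Nadir}(42 − 4q_{Nadir} − 2q_{Mesa}) − 2q_{Nadir}.
∂π/∂q_{Nadir} = 40 − 8q_{Nadir} − 2q_{Mesa} = 0 ⇒ q_{Nadir} = 5 − 0.25q_{Mesa}.
Setting q_{Nadir} = q_{Mesa} in the reaction function: q_{Nadir} = 5 − 0.25q_{Nadir}, so q_{Nadir} = 5 / 1.25 = 4.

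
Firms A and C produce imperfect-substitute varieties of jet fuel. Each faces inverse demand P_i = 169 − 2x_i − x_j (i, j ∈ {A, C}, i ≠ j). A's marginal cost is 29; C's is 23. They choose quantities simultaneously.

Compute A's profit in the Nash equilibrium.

1523.52

Firm A's profit: π = x_A(169 − 2x_A − x_C) − 29x_A.
∂π/∂x_A = 140 − 4x_A − x_C = 0 ⇒ x_A = 35 − 0.25x_C.
Similarly x_C = 36.5 − 0.25x_A.
Plugging x_C into A's best response: x_A = 35 − 0.25(36.5 − 0.25x_A) ⇒ 0.9375x_A = 25.875, so x_A = 27.6.
Then x_C = 36.5 − 0.25·27.6 = 29.6.
P_A = 169 − 2·27.6 − 29.6 = 84.2.
Profit = (84.2 − 29)·27.6 = 1523.52.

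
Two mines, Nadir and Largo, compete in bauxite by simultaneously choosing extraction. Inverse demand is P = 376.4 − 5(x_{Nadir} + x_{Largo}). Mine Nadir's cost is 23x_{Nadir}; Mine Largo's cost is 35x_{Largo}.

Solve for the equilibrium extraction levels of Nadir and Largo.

24.36, 21.96

Mine Nadir's profit: π = x_{Nadir}(376.4 − 5(x_{Nadir} + x_{Largo})) − 23x_{Nadir}.
∂π/∂x_{Nadir} = 353.4 − 10x_{Nadir} − 5x_{Largo} = 0, so x_{Nadir} = 35.34 − 0.5x_{Largo}.
By the same steps for Largo: x_{Largo} = 34.14 − 0.5x_{Nadir}.
Solving the two reaction functions simultaneously: (1 − (−0.5)(−0.5))x_{Nadir} = 35.34 − 0.5·34.14, so 0.75x_{Nadir} = 18.27 and x_{Nadir} = 24.36.
Then x_{Largo} = 34.14 − 0.5·24.36 = 21.96.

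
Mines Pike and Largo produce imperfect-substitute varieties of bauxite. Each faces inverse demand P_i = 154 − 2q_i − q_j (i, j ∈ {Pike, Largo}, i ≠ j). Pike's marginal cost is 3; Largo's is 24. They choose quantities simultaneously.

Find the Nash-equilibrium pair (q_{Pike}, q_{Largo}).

Mine Pike's profit: π = q_{Pike}(154 − 2q_{Pike} − q_{Largo}) − 3q_{Pike}.
∂π/∂q_{Pike} = 151 − 4q_{Pike} − q_{Largo} = 0 ⇒ q_{Pike} = 37.75 − 0.25q_{Largo}.
Similarly q_{Largo} = 32.5 − 0.25q_{Pike}.
Plugging q_{Largo} into Pike's best response: q_{Pike} = 37.75 − 0.25(32.5 − 0.25q_{Pike}) ⇒ 0.9375q_{Pike} = 29.625, so q_{Pike} = 31.6.
Then q_{Largo} = 32.5 − 0.25·31.6 = 24.6.

31.6, 24.6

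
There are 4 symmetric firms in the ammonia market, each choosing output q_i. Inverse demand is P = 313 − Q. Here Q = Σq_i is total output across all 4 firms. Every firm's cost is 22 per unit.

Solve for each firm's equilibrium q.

58.2

A representative firm's profit is π_i = q_i(313 − Q) − 22q_i, with Q = q_i + Σ_{j≠i} q_j.
First-order condition: 291 − 2q_i − Σ_{j≠i} q_j = 0.
In a symmetric equilibrium every firm chooses the same q, so Σ_{j≠i} q_j = 3q. The condition becomes 291 − 5q = 0, giving q = 291/5 = 58.2.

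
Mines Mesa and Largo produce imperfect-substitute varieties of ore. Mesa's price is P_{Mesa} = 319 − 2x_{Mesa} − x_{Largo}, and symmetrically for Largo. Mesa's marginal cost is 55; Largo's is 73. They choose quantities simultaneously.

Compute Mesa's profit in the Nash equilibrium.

5832

Mine Mesa's profit: π = x_{Mesa}(319 − 2x_{Mesa} − x_{Largo}) − 55x_{Mesa}.
∂π/∂x_{Mesa} = 264 − 4x_{Mesa} − x_{Largo} = 0 ⇒ x_{Mesa} = 66 − 0.25x_{Largo}.
Similarly x_{Largo} = 61.5 − 0.25x_{Mesa}.
Plugging x_{Largo} into Mesa's best response: x_{Mesa} = 66 − 0.25(61.5 − 0.25x_{Mesa}) ⇒ 0.9375x_{Mesa} = 50.625, so x_{Mesa} = 54.
Then x_{Largo} = 61.5 − 0.25·54 = 48.
P_{Mesa} = 319 − 2·54 − 48 = 163.
Profit = (163 − 55)·54 = 5832.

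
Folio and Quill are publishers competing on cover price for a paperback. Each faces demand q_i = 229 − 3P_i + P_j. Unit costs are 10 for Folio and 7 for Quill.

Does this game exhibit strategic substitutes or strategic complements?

Folio's profit: π = (P_{Folio} − 10)(229 − 3P_{Folio} + P_{Quill}).
∂π/∂P_{Folio} = 259 − 6P_{Folio} + P_{Quill} = 0 ⇒ P_{Folio} = 259/6 + (1/6)P_{Quill}.
The best-response slope dP_{Folio}/dP_{Quill} = 1/6 > 0: the reaction function is upward-sloping, so the choices are strategic complements.

strategic complements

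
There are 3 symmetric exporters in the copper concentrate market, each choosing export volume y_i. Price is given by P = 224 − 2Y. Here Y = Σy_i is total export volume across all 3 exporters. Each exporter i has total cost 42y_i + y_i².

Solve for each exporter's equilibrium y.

A representative exporter's profit is π_i = y_i(224 − 2Y) − 42y_i − y_i², with Y = y_i + Σ_{j≠i} y_j.
First-order condition: 182 − 6y_i − 2Σ_{j≠i} y_j = 0.
In a symmetric equilibrium every exporter chooses the same y, so Σ_{j≠i} y_j = 2y. The condition becomes 182 − 10y = 0, giving y = 182/10 = 18.2.

18.2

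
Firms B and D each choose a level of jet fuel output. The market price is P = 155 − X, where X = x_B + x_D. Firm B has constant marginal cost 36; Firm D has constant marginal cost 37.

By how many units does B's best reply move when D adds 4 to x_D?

-2

Firm B's profit: π = x_B(155 − (x_B + x_D)) − 36x_B.
∂π/∂x_B = 119 − 2x_B − x_D = 0, so x_B = 59.5 − 0.5x_D.
The reaction-function slope is −0.5, so a 4-unit rise in x_D moves x_B by −0.5 × 4 = −2. B's best response falls — the actions are strategic substitutes.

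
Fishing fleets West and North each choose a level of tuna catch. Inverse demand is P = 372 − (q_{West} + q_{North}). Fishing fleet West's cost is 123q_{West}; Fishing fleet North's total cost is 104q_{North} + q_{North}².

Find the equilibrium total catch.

145

Fishing fleet West's profit: π = q_{West}(372 − (q_{West} + q_{North})) − 123q_{West}.
∂π/∂q_{West} = 249 − 2q_{West} − q_{North} = 0, so q_{West} = 124.5 − 0.5q_{North}.
For North: ∂π/∂q_{North} = 268 − 4q_{North} − q_{West} = 0 ⇒ q_{North} = 67 − 0.25q_{West}.
Plugging q_{North} into West's best response: q_{West} = 124.5 − 0.5(67 − 0.25q_{West}) ⇒ 0.875q_{West} = 91, so q_{West} = 104.
Then q_{North} = 67 − 0.25·104 = 41.
Total catch: 104 + 41 = 145.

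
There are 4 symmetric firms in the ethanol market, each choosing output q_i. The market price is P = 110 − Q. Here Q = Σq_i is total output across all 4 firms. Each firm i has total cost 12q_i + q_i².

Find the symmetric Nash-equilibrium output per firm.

A representative firm's profit is π_i = q_i(110 − Q) − 12q_i − q_i², with Q = q_i + Σ_{j≠i} q_j.
First-order condition: 98 − 4q_i − Σ_{j≠i} q_j = 0.
Imposing symmetry (q_j = q for all j) turns Σ_{j≠i} q_j into 3q, so 98 = 7q and q = 14.

14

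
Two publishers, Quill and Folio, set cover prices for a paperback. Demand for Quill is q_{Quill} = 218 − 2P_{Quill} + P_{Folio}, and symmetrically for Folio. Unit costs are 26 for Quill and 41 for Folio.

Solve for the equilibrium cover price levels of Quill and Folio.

Quill's profit: π = (P_{Quill} − 26)(218 − 2P_{Quill} + P_{Folio}).
∂π/∂P_{Quill} = 270 − 4P_{Quill} + P_{Folio} = 0 ⇒ P_{Quill} = 67.5 + 0.25P_{Folio}.
Similarly P_{Folio} = 75 + 0.25P_{Quill}.
Solving the two reaction functions simultaneously: (1 − (0.25)(0.25))P_{Quill} = 67.5 + 0.25·75, so 0.9375P_{Quill} = 86.25 and P_{Quill} = 92.
Then P_{Folio} = 75 + 0.25·92 = 98.

92, 98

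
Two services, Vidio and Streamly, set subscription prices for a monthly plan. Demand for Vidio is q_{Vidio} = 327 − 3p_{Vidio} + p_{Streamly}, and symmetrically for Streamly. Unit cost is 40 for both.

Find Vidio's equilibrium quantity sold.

Vidio's profit: π = (p_{Vidio} − 40)(327 − 3p_{Vidio} + p_{Streamly}).
∂π/∂p_{Vidio} = 447 − 6p_{Vidio} + p_{Streamly} = 0 ⇒ p_{Vidio} = 74.5 + (1/6)p_{Streamly}.
The game is symmetric, so in equilibrium p_{Streamly} = p_{Vidio}: the reaction function gives (5/6)p_{Vidio} = 74.5, hence p_{Vidio} = 89.4.
q_{Vidio} = 327 − 3·89.4 + 89.4 = 148.2.

148.2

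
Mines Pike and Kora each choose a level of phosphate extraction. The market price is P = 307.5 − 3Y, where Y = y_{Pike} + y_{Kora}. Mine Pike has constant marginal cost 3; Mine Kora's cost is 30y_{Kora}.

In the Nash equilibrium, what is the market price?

113.5

Mine Pike's profit: π = y_{Pike}(307.5 − 3(y_{Pike} + y_{Kora})) − 3y_{Pike}.
∂π/∂y_{Pike} = 304.5 − 6y_{Pike} − 3y_{Kora} = 0, so y_{Pike} = 50.75 − 0.5y_{Kora}.
By the same steps for Kora: y_{Kora} = 46.25 − 0.5y_{Pike}.
Solving the two reaction functions simultaneously: (1 − (−0.5)(−0.5))y_{Pike} = 50.75 − 0.5·46.25, so 0.75y_{Pike} = 27.625 and y_{Pike} = 221/6.
Then y_{Kora} = 46.25 − 0.5·(221/6) = 167/6.
Equilibrium price: P = 307.5 − 3·(194/3) = 113.5.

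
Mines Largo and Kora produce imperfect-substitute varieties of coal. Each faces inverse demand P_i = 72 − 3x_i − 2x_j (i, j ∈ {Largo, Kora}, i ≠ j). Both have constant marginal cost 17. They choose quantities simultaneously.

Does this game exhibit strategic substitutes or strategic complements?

strategic substitutes

Mine Largo's profit: π = x_{Largo}(72 − 3x_{Largo} − 2x_{Kora}) − 17x_{Largo}.
∂π/∂x_{Largo} = 55 − 6x_{Largo} − 2x_{Kora} = 0 ⇒ x_{Largo} = 55/6 − (1/3)x_{Kora}.
The best-response slope dx_{Largo}/dx_{Kora} = −1/3 < 0: the reaction function is downward-sloping, so the choices are strategic substitutes.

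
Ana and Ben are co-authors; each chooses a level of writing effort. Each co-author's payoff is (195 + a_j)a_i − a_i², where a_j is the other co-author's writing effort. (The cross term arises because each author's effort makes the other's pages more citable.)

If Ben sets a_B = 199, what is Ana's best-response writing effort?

Ana's payoff is (195 + a_B)a_A − a_A².
∂π/∂a_A = 195 + a_B − 2a_A = 0, so a_A = 97.5 + 0.5a_B.
At a_B = 199: a_A = 97.5 + 0.5·199 = 197.

197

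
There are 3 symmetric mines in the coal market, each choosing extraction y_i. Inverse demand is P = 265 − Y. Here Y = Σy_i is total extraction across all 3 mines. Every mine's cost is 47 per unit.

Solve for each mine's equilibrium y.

A representative mine's profit is π_i = y_i(265 − Y) − 47y_i, with Y = y_i + Σ_{j≠i} y_j.
First-order condition: 218 − 2y_i − Σ_{j≠i} y_j = 0.
Imposing symmetry (y_j = y for all j) turns Σ_{j≠i} y_j into 2y, so 218 = 4y and y = 54.5.

54.5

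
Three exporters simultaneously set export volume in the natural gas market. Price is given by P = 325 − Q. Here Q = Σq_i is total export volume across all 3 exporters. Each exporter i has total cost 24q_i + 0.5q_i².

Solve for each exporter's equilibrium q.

60.2

A representative exporter's profit is π_i = q_i(325 − Q) − 24q_i − 0.5q_i², with Q = q_i + Σ_{j≠i} q_j.
First-order condition: 301 − 3q_i − Σ_{j≠i} q_j = 0.
Imposing symmetry (q_j = q for all j) turns Σ_{j≠i} q_j into 2q, so 301 = 5q and q = 60.2.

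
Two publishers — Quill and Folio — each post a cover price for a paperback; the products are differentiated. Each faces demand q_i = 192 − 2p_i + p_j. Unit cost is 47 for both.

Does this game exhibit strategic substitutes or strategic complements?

Quill's profit: π = (p_{Quill} − 47)(192 − 2p_{Quill} + p_{Folio}).
∂π/∂p_{Quill} = 286 − 4p_{Quill} + p_{Folio} = 0 ⇒ p_{Quill} = 71.5 + 0.25p_{Folio}.
The best-response slope dp_{Quill}/dp_{Folio} = 0.25 > 0: the reaction function is upward-sloping, so the choices are strategic complements.

strategic complements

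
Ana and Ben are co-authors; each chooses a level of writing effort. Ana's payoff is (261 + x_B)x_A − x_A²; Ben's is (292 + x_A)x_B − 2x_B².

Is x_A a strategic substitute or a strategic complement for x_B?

Expanding Ana's payoff: 261x_A + x_Bx_A − x_A².
∂π/∂x_A = 261 + x_B − 2x_A = 0, so x_A = 130.5 + 0.5x_B.
The best-response slope dx_A/dx_B = 0.5 > 0: the reaction function is upward-sloping, so the choices are strategic complements.

strategic complements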